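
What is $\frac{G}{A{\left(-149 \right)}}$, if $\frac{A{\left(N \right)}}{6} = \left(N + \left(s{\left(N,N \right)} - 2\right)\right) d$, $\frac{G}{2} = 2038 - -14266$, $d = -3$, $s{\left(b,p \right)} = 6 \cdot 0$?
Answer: $\frac{16304}{1359} \approx 11.997$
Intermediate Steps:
$s{\left(b,p \right)} = 0$
$G = 32608$ ($G = 2 \left(2038 - -14266\right) = 2 \left(2038 + 14266\right) = 2 \cdot 16304 = 32608$)
$A{\left(N \right)} = 36 - 18 N$ ($A{\left(N \right)} = 6 \left(N + \left(0 - 2\right)\right) \left(-3\right) = 6 \left(N - 2\right) \left(-3\right) = 6 \left(-2 + N\right) \left(-3\right) = 6 \left(6 - 3 N\right) = 36 - 18 N$)
$\frac{G}{A{\left(-149 \right)}} = \frac{32608}{36 - -2682} = \frac{32608}{36 + 2682} = \frac{32608}{2718} = 32608 \cdot \frac{1}{2718} = \frac{16304}{1359}$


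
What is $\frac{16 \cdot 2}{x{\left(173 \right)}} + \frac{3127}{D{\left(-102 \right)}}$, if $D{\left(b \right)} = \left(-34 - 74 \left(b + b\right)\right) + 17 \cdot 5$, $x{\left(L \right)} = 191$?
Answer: $\frac{1081961}{2893077} \approx 0.37398$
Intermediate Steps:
$D{\left(b \right)} = 51 - 148 b$ ($D{\left(b \right)} = \left(-34 - 74 \cdot 2 b\right) + 85 = \left(-34 - 148 b\right) + 85 = 51 - 148 b$)
$\frac{16 \cdot 2}{x{\left(173 \right)}} + \frac{3127}{D{\left(-102 \right)}} = \frac{16 \cdot 2}{191} + \frac{3127}{51 - -15096} = 32 \cdot \frac{1}{191} + \frac{3127}{51 + 15096} = \frac{32}{191} + \frac{3127}{15147} = \frac{1081961}{2893077}$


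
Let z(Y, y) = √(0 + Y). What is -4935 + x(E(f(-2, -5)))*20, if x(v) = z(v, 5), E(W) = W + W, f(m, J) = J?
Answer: -4935 + 20*I*√10 ≈ -4935.0 + 63.246*I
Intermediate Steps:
E(W) = 2*W
z(Y, y) = √Y
x(v) = √v
-4935 + x(E(f(-2, -5)))*20 = -4935 + √(2*(-5))*20 = -4935 + √(-10)*20 = -4935 + (I*√10)*20 = -4935 + 20*I*√10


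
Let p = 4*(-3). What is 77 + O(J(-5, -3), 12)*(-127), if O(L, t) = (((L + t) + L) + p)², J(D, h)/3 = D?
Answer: -114223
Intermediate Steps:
J(D, h) = 3*D
p = -12
O(L, t) = (-12 + t + 2*L)² (O(L, t) = (((L + t) + L) - 12)² = ((t + 2*L) - 12)² = (-12 + t + 2*L)²)
77 + O(J(-5, -3), 12)*(-127) = 77 + (-12 + 12 + 2*(3*(-5)))²*(-127) = 77 + (-12 + 12 + 2*(-15))²*(-127) = 77 + (-12 + 12 - 30)²*(-127) = 77 + (-30)²*(-127) = 77 + 900*(-127) = 77 - 114300 = -114223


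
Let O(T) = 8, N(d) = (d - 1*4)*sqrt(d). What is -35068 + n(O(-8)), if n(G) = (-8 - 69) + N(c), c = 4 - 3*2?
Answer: -35145 - 6*I*sqrt(2) ≈ -35145.0 - 8.4853*I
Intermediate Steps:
c = -2 (c = 4 - 6 = -2)
N(d) = sqrt(d)*(-4 + d) (N(d) = (d - 4)*sqrt(d) = (-4 + d)*sqrt(d) = sqrt(d)*(-4 + d))
n(G) = -77 - 6*I*sqrt(2) (n(G) = (-8 - 69) + sqrt(-2)*(-4 - 2) = -77 + (I*sqrt(2))*(-6) = -77 - 6*I*sqrt(2))
-35068 + n(O(-8)) = -35068 + (-77 - 6*I*sqrt(2)) = -35145 - 6*I*sqrt(2)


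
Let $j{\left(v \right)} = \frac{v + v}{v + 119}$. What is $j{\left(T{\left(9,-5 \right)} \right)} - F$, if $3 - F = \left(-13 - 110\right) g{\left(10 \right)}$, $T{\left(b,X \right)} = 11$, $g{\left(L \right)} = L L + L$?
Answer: $- \frac{879634}{65} \approx -13533.0$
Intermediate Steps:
$g{\left(L \right)} = L + L^{2}$ ($g{\left(L \right)} = L^{2} + L = L + L^{2}$)
$j{\left(v \right)} = \frac{2 v}{119 + v}$
$F = 13533$ ($F = 3 - \left(-13 - 110\right) 10 \left(1 + 10\right) = 3 - - 123 \cdot 10 \cdot 11 = 3 - \left(-123\right) 110 = 3 - -13530 = 3 + 13530 = 13533$)
$j{\left(T{\left(9,-5 \right)} \right)} - F = 2 \cdot 11 \frac{1}{119 + 11} - 13533 = 2 \cdot 11 \cdot \frac{1}{130} - 13533 = \frac{11}{65} - 13533 = - \frac{879634}{65}$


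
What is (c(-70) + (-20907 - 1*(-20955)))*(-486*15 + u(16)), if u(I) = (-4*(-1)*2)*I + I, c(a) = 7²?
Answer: -693162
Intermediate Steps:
c(a) = 49
u(I) = 9*I (u(I) = (4*2)*I + I = 8*I + I = 9*I)
(c(-70) + (-20907 - 1*(-20955)))*(-486*15 + u(16)) = (49 + (-20907 - 1*(-20955)))*(-486*15 + 9*16) = (49 + (-20907 + 20955))*(-7290 + 144) = (49 + 48)*(-7146) = 97*(-7146) = -693162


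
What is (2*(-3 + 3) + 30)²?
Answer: 900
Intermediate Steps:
(2*(-3 + 3) + 30)² = (2*0 + 30)² = (0 + 30)² = 30² = 900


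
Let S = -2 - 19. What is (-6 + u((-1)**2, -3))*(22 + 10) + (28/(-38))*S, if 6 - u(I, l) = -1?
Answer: 902/19 ≈ 47.474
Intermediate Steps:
u(I, l) = 7 (u(I, l) = 6 - 1*(-1) = 6 + 1 = 7)
S = -21
(-6 + u((-1)**2, -3))*(22 + 10) + (28/(-38))*S = (-6 + 7)*(22 + 10) + (28/(-38))*(-21) = 1*32 + (28*(-1/38))*(-21) = 32 - 14/19*(-21) = 32 + 294/19 = 902/19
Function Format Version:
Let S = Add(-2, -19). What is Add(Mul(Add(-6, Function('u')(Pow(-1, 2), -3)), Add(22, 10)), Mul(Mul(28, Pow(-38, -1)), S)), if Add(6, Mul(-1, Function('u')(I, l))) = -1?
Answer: Rational(902, 19) ≈ 47.474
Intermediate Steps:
Function('u')(I, l) = 7 (Function('u')(I, l) = Add(6, Mul(-1, -1)) = Add(6, 1) = 7)
S = -21
Add(Mul(Add(-6, Function('u')(Pow(-1, 2), -3)), Add(22, 10)), Mul(Mul(28, Pow(-38, -1)), S)) = Add(Mul(Add(-6, 7), Add(22, 10)), Mul(Mul(28, Pow(-38, -1)), -21)) = Add(Mul(1, 32), Mul(Mul(28, Rational(-1, 38)), -21)) = Add(32, Mul(Rational(-14, 19), -21)) = Add(32, Rational(294, 19)) = Rational(902, 19)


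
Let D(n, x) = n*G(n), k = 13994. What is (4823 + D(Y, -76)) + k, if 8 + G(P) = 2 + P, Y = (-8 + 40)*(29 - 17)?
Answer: 163969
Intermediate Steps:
Y = 384 (Y = 32*12 = 384)
G(P) = -6 + P (G(P) = -8 + (2 + P) = -6 + P)
D(n, x) = n*(-6 + n)
(4823 + D(Y, -76)) + k = (4823 + 384*(-6 + 384)) + 13994 = (4823 + 384*378) + 13994 = (4823 + 145152) + 13994 = 149975 + 13994 = 163969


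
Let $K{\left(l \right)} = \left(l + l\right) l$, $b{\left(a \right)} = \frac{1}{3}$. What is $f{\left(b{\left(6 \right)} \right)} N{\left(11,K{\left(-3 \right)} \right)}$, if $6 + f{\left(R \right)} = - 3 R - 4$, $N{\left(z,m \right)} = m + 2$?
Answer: $-220$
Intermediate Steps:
$b{\left(a \right)} = \frac{1}{3}$
$K{\left(l \right)} = 2 l^{2}$ ($K{\left(l \right)} = 2 l l = 2 l^{2}$)
$N{\left(z,m \right)} = 2 + m$
$f{\left(R \right)} = -10 - 3 R$ ($f{\left(R \right)} = -6 - \left(4 + 3 R\right) = -10 - 3 R$)
$f{\left(b{\left(6 \right)} \right)} N{\left(11,K{\left(-3 \right)} \right)} = \left(-10 - 1\right) \left(2 + 2 \left(-3\right)^{2}\right) = \left(-10 - 1\right) \left(2 + 2 \cdot 9\right) = - 11 \left(2 + 18\right) = \left(-11\right) 20 = -220$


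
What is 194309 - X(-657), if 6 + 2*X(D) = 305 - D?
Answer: 193831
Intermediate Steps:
X(D) = 299/2 - D/2 (X(D) = -3 + (305 - D)/2 = -3 + (305/2 - D/2) = 299/2 - D/2)
194309 - X(-657) = 194309 - (299/2 - 1/2*(-657)) = 194309 - (299/2 + 657/2) = 194309 - 1*478 = 194309 - 478 = 193831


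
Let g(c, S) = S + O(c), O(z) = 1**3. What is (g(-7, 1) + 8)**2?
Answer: 100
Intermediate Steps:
O(z) = 1
g(c, S) = 1 + S (g(c, S) = S + 1 = 1 + S)
(g(-7, 1) + 8)**2 = ((1 + 1) + 8)**2 = (2 + 8)**2 = 10**2 = 100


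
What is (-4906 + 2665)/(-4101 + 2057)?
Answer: 2241/2044 ≈ 1.0964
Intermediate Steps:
(-4906 + 2665)/(-4101 + 2057) = -2241/(-2044) = -2241*(-1/2044) = 2241/2044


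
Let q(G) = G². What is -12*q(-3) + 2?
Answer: -106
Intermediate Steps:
-12*q(-3) + 2 = -12*(-3)² + 2 = -12*9 + 2 = -108 + 2 = -106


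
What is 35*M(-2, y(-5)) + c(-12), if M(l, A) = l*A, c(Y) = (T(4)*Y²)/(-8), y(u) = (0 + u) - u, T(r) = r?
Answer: -72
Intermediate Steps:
y(u) = 0 (y(u) = u - u = 0)
c(Y) = -Y²/2 (c(Y) = (4*Y²)/(-8) = (4*Y²)*(-⅛) = -Y²/2)
M(l, A) = A*l
35*M(-2, y(-5)) + c(-12) = 35*(0*(-2)) - ½*(-12)² = 35*0 - ½*144 = 0 - 72 = -72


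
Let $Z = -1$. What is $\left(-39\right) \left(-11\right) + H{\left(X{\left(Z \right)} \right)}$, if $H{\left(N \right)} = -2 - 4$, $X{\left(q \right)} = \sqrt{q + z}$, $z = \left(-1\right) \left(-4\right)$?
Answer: $423$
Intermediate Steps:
$z = 4$
$X{\left(q \right)} = \sqrt{4 + q}$ ($X{\left(q \right)} = \sqrt{q + 4} = \sqrt{4 + q}$)
$H{\left(N \right)} = -6$ ($H{\left(N \right)} = -2 - 4 = -6$)
$\left(-39\right) \left(-11\right) + H{\left(X{\left(Z \right)} \right)} = \left(-39\right) \left(-11\right) - 6 = 429 - 6 = 423$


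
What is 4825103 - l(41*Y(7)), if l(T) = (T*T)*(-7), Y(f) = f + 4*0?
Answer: 5401686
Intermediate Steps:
Y(f) = f (Y(f) = f + 0 = f)
l(T) = -7*T**2 (l(T) = T**2*(-7) = -7*T**2)
4825103 - l(41*Y(7)) = 4825103 - (-7)*(41*7)**2 = 4825103 - (-7)*287**2 = 4825103 - (-7)*82369 = 4825103 - 1*(-576583) = 4825103 + 576583 = 5401686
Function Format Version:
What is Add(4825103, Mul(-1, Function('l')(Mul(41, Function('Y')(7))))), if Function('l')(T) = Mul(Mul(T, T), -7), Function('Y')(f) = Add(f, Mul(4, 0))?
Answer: 5401686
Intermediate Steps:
Function('Y')(f) = f (Function('Y')(f) = Add(f, 0) = f)
Function('l')(T) = Mul(-7, Pow(T, 2)) (Function('l')(T) = Mul(Pow(T, 2), -7) = Mul(-7, Pow(T, 2)))
Add(4825103, Mul(-1, Function('l')(Mul(41, Function('Y')(7))))) = Add(4825103, Mul(-1, Mul(-7, Pow(Mul(41, 7), 2)))) = Add(4825103, Mul(-1, Mul(-7, Pow(287, 2)))) = Add(4825103, Mul(-1, Mul(-7, 82369))) = Add(4825103, Mul(-1, -576583)) = Add(4825103, 576583) = 5401686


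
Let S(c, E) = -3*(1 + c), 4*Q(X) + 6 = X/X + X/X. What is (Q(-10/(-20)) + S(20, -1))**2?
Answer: 4096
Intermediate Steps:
Q(X) = -1 (Q(X) = -3/2 + (X/X + X/X)/4 = -3/2 + (1 + 1)/4 = -3/2 + (1/4)*2 = -3/2 + 1/2 = -1)
S(c, E) = -3 - 3*c
(Q(-10/(-20)) + S(20, -1))**2 = (-1 + (-3 - 3*20))**2 = (-1 + (-3 - 60))**2 = (-1 - 63)**2 = (-64)**2 = 4096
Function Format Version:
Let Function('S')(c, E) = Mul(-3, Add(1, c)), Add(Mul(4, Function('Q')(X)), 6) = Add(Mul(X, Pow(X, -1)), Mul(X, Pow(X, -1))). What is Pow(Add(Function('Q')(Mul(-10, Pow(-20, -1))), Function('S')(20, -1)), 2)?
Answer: 4096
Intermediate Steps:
Function('Q')(X) = -1 (Function('Q')(X) = Add(Rational(-3, 2), Mul(Rational(1, 4), Add(Mul(X, Pow(X, -1)), Mul(X, Pow(X, -1))))) = Add(Rational(-3, 2), Mul(Rational(1, 4), Add(1, 1))) = Add(Rational(-3, 2), Mul(Rational(1, 4), 2)) = Add(Rational(-3, 2), Rational(1, 2)) = -1)
Function('S')(c, E) = Add(-3, Mul(-3, c))
Pow(Add(Function('Q')(Mul(-10, Pow(-20, -1))), Function('S')(20, -1)), 2) = Pow(Add(-1, Add(-3, Mul(-3, 20))), 2) = Pow(Add(-1, Add(-3, -60)), 2) = Pow(Add(-1, -63), 2) = Pow(-64, 2) = 4096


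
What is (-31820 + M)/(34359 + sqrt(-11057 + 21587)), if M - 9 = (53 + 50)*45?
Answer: -23942056/30270009 + 27176*sqrt(130)/131170039 ≈ -0.78859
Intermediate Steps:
M = 4644 (M = 9 + (53 + 50)*45 = 9 + 103*45 = 9 + 4635 = 4644)
(-31820 + M)/(34359 + sqrt(-11057 + 21587)) = (-31820 + 4644)/(34359 + sqrt(-11057 + 21587)) = -27176/(34359 + sqrt(10530)) = -27176/(34359 + 9*sqrt(130))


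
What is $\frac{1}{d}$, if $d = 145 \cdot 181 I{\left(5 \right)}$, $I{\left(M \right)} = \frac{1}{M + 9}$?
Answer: $\frac{14}{26245} \approx 0.00053343$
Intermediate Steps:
$I{\left(M \right)} = \frac{1}{9 + M}$
$d = \frac{26245}{14}$ ($d = \frac{145 \cdot 181}{9 + 5} = \frac{26245}{14} \approx 1874.6$)
$\frac{1}{d} = \frac{1}{\frac{26245}{14}} = \frac{14}{26245}$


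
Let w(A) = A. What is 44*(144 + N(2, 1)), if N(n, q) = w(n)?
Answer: 6424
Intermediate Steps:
N(n, q) = n
44*(144 + N(2, 1)) = 44*(144 + 2) = 44*146 = 6424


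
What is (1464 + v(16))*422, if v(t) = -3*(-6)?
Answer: 625404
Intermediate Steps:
v(t) = 18
(1464 + v(16))*422 = (1464 + 18)*422 = 1482*422 = 625404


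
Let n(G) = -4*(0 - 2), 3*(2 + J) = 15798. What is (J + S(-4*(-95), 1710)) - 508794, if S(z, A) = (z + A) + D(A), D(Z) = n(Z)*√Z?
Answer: -501440 + 24*√190 ≈ -5.0111e+5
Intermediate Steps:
J = 5264 (J = -2 + (⅓)*15798 = -2 + 5266 = 5264)
n(G) = 8 (n(G) = -4*(-2) = 8)
D(Z) = 8*√Z
S(z, A) = A + z + 8*√A (S(z, A) = (z + A) + 8*√A = (A + z) + 8*√A = A + z + 8*√A)
(J + S(-4*(-95), 1710)) - 508794 = (5264 + (1710 - 4*(-95) + 8*√1710)) - 508794 = (5264 + (1710 + 380 + 8*(3*√190))) - 508794 = (5264 + (1710 + 380 + 24*√190)) - 508794 = (5264 + (2090 + 24*√190)) - 508794 = (7354 + 24*√190) - 508794 = -501440 + 24*√190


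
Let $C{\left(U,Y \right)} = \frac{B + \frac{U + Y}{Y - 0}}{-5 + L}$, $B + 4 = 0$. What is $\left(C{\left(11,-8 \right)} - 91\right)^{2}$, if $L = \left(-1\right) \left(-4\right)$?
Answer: $\frac{480249}{64} \approx 7503.9$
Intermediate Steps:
$B = -4$ ($B = -4 + 0 = -4$)
$L = 4$
$C{\left(U,Y \right)} = 4 - \frac{U + Y}{Y}$ ($C{\left(U,Y \right)} = \frac{-4 + \frac{U + Y}{Y - 0}}{-5 + 4} = \frac{-4 + \frac{U + Y}{Y + \left(3 - 3\right)}}{-1} = \left(-4 + \frac{U + Y}{Y + 0}\right) \left(-1\right) = \left(-4 + \frac{U + Y}{Y}\right) \left(-1\right) = 4 - \frac{U + Y}{Y}$)
$\left(C{\left(11,-8 \right)} - 91\right)^{2} = \left(\left(3 - \frac{11}{-8}\right) - 91\right)^{2} = \left(\left(3 - 11 \left(- \frac{1}{8}\right)\right) - 91\right)^{2} = \left(\left(3 + \frac{11}{8}\right) - 91\right)^{2} = \left(\frac{35}{8} - 91\right)^{2} = \left(- \frac{693}{8}\right)^{2} = \frac{480249}{64}$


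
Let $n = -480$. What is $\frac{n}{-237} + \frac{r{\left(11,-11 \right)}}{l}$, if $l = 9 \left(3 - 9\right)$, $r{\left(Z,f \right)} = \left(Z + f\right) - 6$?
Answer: $\frac{1519}{711} \approx 2.1364$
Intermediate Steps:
$r{\left(Z,f \right)} = -6 + Z + f$
$l = -54$ ($l = 9 \left(-6\right) = -54$)
$\frac{n}{-237} + \frac{r{\left(11,-11 \right)}}{l} = - \frac{480}{-237} + \frac{-6 + 11 - 11}{-54} = \left(-480\right) \left(- \frac{1}{237}\right) - - \frac{1}{9} = \frac{160}{79} + \frac{1}{9} = \frac{1519}{711}$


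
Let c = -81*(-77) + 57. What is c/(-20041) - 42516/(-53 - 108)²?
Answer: -20718570/10601689 ≈ -1.9543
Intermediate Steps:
c = 6294 (c = 6237 + 57 = 6294)
c/(-20041) - 42516/(-53 - 108)² = 6294/(-20041) - 42516/(-53 - 108)² = 6294*(-1/20041) - 42516/((-161)²) = -6294/20041 - 42516/25921 = -20718570/10601689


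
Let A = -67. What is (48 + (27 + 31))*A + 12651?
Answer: 5549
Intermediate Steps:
(48 + (27 + 31))*A + 12651 = (48 + (27 + 31))*(-67) + 12651 = (48 + 58)*(-67) + 12651 = 106*(-67) + 12651 = -7102 + 12651 = 5549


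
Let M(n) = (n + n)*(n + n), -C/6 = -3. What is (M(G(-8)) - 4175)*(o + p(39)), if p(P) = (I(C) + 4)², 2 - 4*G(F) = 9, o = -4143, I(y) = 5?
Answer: 33818181/2 ≈ 1.6909e+7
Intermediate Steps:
C = 18 (C = -6*(-3) = 18)
G(F) = -7/4 (G(F) = ½ - ¼*9 = ½ - 9/4 = -7/4)
p(P) = 81 (p(P) = (5 + 4)² = 9² = 81)
M(n) = 4*n² (M(n) = (2*n)*(2*n) = 4*n²)
(M(G(-8)) - 4175)*(o + p(39)) = (4*(-7/4)² - 4175)*(-4143 + 81) = (4*(49/16) - 4175)*(-4062) = (49/4 - 4175)*(-4062) = -16651/4*(-4062) = 33818181/2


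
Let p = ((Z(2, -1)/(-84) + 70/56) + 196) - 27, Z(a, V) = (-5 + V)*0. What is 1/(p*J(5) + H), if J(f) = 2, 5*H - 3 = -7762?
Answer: -10/12113 ≈ -0.00082556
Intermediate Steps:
H = -7759/5 (H = 3/5 + (1/5)*(-7762) = 3/5 - 7762/5 = -7759/5 ≈ -1551.8)
Z(a, V) = 0
p = 681/4 (p = ((0/(-84) + 70/56) + 196) - 27 = ((0*(-1/84) + 70*(1/56)) + 196) - 27 = ((0 + 5/4) + 196) - 27 = (5/4 + 196) - 27 = 789/4 - 27 = 681/4 ≈ 170.25)
1/(p*J(5) + H) = 1/((681/4)*2 - 7759/5) = 1/(681/2 - 7759/5) = 1/(-12113/10) = -10/12113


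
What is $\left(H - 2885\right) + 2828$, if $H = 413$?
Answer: $356$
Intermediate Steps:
$\left(H - 2885\right) + 2828 = \left(413 - 2885\right) + 2828 = -2472 + 2828 = 356$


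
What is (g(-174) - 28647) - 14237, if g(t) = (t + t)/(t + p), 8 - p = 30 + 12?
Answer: -2229881/52 ≈ -42882.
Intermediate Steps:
p = -34 (p = 8 - (30 + 12) = 8 - 1*42 = 8 - 42 = -34)
g(t) = 2*t/(-34 + t) (g(t) = (t + t)/(t - 34) = (2*t)/(-34 + t) = 2*t/(-34 + t))
(g(-174) - 28647) - 14237 = (2*(-174)/(-34 - 174) - 28647) - 14237 = (2*(-174)/(-208) - 28647) - 14237 = (2*(-174)*(-1/208) - 28647) - 14237 = (87/52 - 28647) - 14237 = -1489557/52 - 14237 = -2229881/52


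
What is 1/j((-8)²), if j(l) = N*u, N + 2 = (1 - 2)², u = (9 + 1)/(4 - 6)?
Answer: ⅕ ≈ 0.20000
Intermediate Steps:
u = -5 (u = 10/(-2) = 10*(-½) = -5)
N = -1 (N = -2 + (1 - 2)² = -2 + (-1)² = -2 + 1 = -1)
j(l) = 5 (j(l) = -1*(-5) = 5)
1/j((-8)²) = 1/5 = ⅕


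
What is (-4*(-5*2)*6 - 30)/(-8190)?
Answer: -1/39 ≈ -0.025641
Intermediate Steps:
(-4*(-5*2)*6 - 30)/(-8190) = (-(-40)*6 - 30)*(-1/8190) = (-4*(-60) - 30)*(-1/8190) = (240 - 30)*(-1/8190) = 210*(-1/8190) = -1/39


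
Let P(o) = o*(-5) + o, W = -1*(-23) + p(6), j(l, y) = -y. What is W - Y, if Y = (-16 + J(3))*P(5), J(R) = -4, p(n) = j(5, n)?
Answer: -383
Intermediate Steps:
p(n) = -n
W = 17 (W = -1*(-23) - 1*6 = 23 - 6 = 17)
P(o) = -4*o (P(o) = -5*o + o = -4*o)
Y = 400 (Y = (-16 - 4)*(-4*5) = -20*(-20) = 400)
W - Y = 17 - 1*400 = 17 - 400 = -383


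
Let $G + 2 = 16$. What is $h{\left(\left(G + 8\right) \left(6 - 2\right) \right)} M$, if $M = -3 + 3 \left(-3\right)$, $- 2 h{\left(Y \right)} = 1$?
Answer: $6$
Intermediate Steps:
$G = 14$ ($G = -2 + 16 = 14$)
$h{\left(Y \right)} = - \frac{1}{2}$ ($h{\left(Y \right)} = \left(- \frac{1}{2}\right) 1 = - \frac{1}{2}$)
$M = -12$ ($M = -3 - 9 = -12$)
$h{\left(\left(G + 8\right) \left(6 - 2\right) \right)} M = \left(- \frac{1}{2}\right) \left(-12\right) = 6$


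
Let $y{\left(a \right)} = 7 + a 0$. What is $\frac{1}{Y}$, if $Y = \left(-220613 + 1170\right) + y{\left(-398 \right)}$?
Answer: $- \frac{1}{219436} \approx -4.5571 \cdot 10^{-6}$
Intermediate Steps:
$y{\left(a \right)} = 7$ ($y{\left(a \right)} = 7 + 0 = 7$)
$Y = -219436$ ($Y = \left(-220613 + 1170\right) + 7 = -219443 + 7 = -219436$)
$\frac{1}{Y} = \frac{1}{-219436} = - \frac{1}{219436}$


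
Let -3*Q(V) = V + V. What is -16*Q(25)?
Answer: 800/3 ≈ 266.67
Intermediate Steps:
Q(V) = -2*V/3 (Q(V) = -(V + V)/3 = -2*V/3)
-16*Q(25) = -(-32)*25/3 = -16*(-50/3) = 800/3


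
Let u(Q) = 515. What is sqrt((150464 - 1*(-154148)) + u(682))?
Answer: 9*sqrt(3767) ≈ 552.38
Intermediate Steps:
sqrt((150464 - 1*(-154148)) + u(682)) = sqrt((150464 - 1*(-154148)) + 515) = sqrt((150464 + 154148) + 515) = sqrt(304612 + 515) = sqrt(305127) = 9*sqrt(3767)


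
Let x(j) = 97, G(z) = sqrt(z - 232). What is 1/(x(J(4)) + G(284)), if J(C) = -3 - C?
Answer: 97/9357 - 2*sqrt(13)/9357 ≈ 0.0095959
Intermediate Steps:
G(z) = sqrt(-232 + z)
1/(x(J(4)) + G(284)) = 1/(97 + sqrt(-232 + 284)) = 1/(97 + sqrt(52)) = 1/(97 + 2*sqrt(13))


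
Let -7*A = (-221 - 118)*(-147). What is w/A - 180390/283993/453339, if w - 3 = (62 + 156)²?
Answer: -679874419638871/101837376177957 ≈ -6.6761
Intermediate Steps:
w = 47527 (w = 3 + (62 + 156)² = 3 + 218² = 3 + 47524 = 47527)
A = -7119 (A = -(-221 - 118)*(-147)/7 = -(-339)*(-147)/7 = -⅐*49833 = -7119)
w/A - 180390/283993/453339 = 47527/(-7119) - 180390/283993/453339 = 47527*(-1/7119) - 180390*1/283993*(1/453339) = -47527/7119 - 180390/283993*1/453339 = -47527/7119 - 60130/42915034209 = -679874419638871/101837376177957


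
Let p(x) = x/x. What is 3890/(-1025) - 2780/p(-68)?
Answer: -570678/205 ≈ -2783.8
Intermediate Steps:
p(x) = 1
3890/(-1025) - 2780/p(-68) = 3890/(-1025) - 2780/1 = 3890*(-1/1025) - 2780*1 = -778/205 - 2780 = -570678/205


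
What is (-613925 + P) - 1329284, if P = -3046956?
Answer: -4990165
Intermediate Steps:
(-613925 + P) - 1329284 = (-613925 - 3046956) - 1329284 = -3660881 - 1329284 = -4990165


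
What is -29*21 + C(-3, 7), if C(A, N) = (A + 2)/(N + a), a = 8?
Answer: -9136/15 ≈ -609.07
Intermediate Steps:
C(A, N) = (2 + A)/(8 + N) (C(A, N) = (A + 2)/(N + 8) = (2 + A)/(8 + N))
-29*21 + C(-3, 7) = -29*21 + (2 - 3)/(8 + 7) = -609 - 1/15 = -9136/15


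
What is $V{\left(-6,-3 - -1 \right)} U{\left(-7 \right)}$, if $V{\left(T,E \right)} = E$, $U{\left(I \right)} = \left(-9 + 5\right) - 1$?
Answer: $10$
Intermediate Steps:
$U{\left(I \right)} = -5$ ($U{\left(I \right)} = -4 - 1 = -5$)
$V{\left(-6,-3 - -1 \right)} U{\left(-7 \right)} = \left(-3 - -1\right) \left(-5\right) = \left(-3 + 1\right) \left(-5\right) = \left(-2\right) \left(-5\right) = 10$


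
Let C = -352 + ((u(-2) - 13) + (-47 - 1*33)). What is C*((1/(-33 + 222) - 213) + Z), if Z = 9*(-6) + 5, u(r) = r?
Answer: 7378033/63 ≈ 1.1711e+5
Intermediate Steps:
Z = -49 (Z = -54 + 5 = -49)
C = -447 (C = -352 + ((-2 - 13) + (-47 - 1*33)) = -352 + (-15 + (-47 - 33)) = -352 + (-15 - 80) = -352 - 95 = -447)
C*((1/(-33 + 222) - 213) + Z) = -447*((1/(-33 + 222) - 213) - 49) = -447*((1/189 - 213) - 49) = -447*(-40256/189 - 49) = -447*(-49517/189) = 7378033/63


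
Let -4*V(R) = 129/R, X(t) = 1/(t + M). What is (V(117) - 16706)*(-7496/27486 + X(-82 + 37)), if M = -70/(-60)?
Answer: 1391936748289/281923902 ≈ 4937.3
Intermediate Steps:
M = 7/6 (M = -70*(-1/60) = 7/6 ≈ 1.1667)
X(t) = 1/(7/6 + t) (X(t) = 1/(t + 7/6) = 1/(7/6 + t))
V(R) = -129/(4*R)
(V(117) - 16706)*(-7496/27486 + X(-82 + 37)) = (-129/4/117 - 16706)*(-7496/27486 + 6/(7 + 6*(-82 + 37))) = (-129/4*1/117 - 16706)*(-7496*1/27486 + 6/(7 + 6*(-45))) = (-43/156 - 16706)*(-3748/13743 + 6/(7 - 270)) = -2606179*(-3748/13743 + 6/(-263))/156 = -2606179*(-3748/13743 + 6*(-1/263))/156 = -2606179*(-3748/13743 - 6/263)/156 = -2606179/156*(-1068182/3614409) = 1391936748289/281923902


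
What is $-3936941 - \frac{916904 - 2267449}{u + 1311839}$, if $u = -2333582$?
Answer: $- \frac{4022543258708}{1021743} \approx -3.9369 \cdot 10^{6}$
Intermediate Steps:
$-3936941 - \frac{916904 - 2267449}{u + 1311839} = -3936941 - \frac{916904 - 2267449}{-2333582 + 1311839} = -3936941 - - \frac{1350545}{-1021743} = -3936941 - \left(-1350545\right) \left(- \frac{1}{1021743}\right) = -3936941 - \frac{1350545}{1021743} = - \frac{4022543258708}{1021743}$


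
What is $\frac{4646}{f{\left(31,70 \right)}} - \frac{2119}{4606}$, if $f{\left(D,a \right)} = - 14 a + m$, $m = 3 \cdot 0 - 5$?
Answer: $- \frac{23486691}{4536910} \approx -5.1768$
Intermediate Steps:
$m = -5$ ($m = 0 - 5 = -5$)
$f{\left(D,a \right)} = -5 - 14 a$ ($f{\left(D,a \right)} = - 14 a - 5 = -5 - 14 a$)
$\frac{4646}{f{\left(31,70 \right)}} - \frac{2119}{4606} = \frac{4646}{-5 - 980} - \frac{2119}{4606} = \frac{4646}{-985} - \frac{2119}{4606} = 4646 \left(- \frac{1}{985}\right) - \frac{2119}{4606} = - \frac{4646}{985} - \frac{2119}{4606} = - \frac{23486691}{4536910}$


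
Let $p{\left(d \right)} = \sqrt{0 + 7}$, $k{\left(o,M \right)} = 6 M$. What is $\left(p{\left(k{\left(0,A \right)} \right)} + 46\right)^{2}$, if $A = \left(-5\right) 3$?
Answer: $\left(46 + \sqrt{7}\right)^{2} \approx 2366.4$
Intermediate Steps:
$A = -15$
$p{\left(d \right)} = \sqrt{7}$
$\left(p{\left(k{\left(0,A \right)} \right)} + 46\right)^{2} = \left(\sqrt{7} + 46\right)^{2} = \left(46 + \sqrt{7}\right)^{2}$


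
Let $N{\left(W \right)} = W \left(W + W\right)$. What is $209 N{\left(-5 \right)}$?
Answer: $10450$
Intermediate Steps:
$N{\left(W \right)} = 2 W^{2}$ ($N{\left(W \right)} = W 2 W = 2 W^{2}$)
$209 N{\left(-5 \right)} = 209 \cdot 2 \left(-5\right)^{2} = 209 \cdot 2 \cdot 25 = 209 \cdot 50 = 10450$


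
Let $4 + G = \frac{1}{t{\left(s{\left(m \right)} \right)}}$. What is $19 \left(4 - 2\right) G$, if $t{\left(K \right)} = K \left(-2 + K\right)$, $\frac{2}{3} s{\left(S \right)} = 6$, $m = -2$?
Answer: $- \frac{9538}{63} \approx -151.4$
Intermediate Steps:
$s{\left(S \right)} = 9$ ($s{\left(S \right)} = \frac{3}{2} \cdot 6 = 9$)
$G = - \frac{251}{63}$ ($G = -4 + \frac{1}{9 \left(-2 + 9\right)} = -4 + \frac{1}{9 \cdot 7} = -4 + \frac{1}{63} = - \frac{251}{63} \approx -3.9841$)
$19 \left(4 - 2\right) G = 19 \left(4 - 2\right) \left(- \frac{251}{63}\right) = 19 \cdot 2 \left(- \frac{251}{63}\right) = 38 \left(- \frac{251}{63}\right) = - \frac{9538}{63}$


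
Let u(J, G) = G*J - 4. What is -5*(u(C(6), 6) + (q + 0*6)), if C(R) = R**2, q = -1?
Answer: -1055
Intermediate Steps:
u(J, G) = -4 + G*J
-5*(u(C(6), 6) + (q + 0*6)) = -5*((-4 + 6*6**2) + (-1 + 0*6)) = -5*((-4 + 6*36) + (-1 + 0)) = -5*((-4 + 216) - 1) = -5*(212 - 1) = -5*211 = -1055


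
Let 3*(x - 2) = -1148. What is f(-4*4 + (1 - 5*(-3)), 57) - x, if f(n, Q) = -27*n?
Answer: 1142/3 ≈ 380.67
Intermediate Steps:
x = -1142/3 (x = 2 + (⅓)*(-1148) = 2 - 1148/3 = -1142/3 ≈ -380.67)
f(-4*4 + (1 - 5*(-3)), 57) - x = -27*(-4*4 + (1 - 5*(-3))) - 1*(-1142/3) = -27*(-16 + (1 + 15)) + 1142/3 = -27*(-16 + 16) + 1142/3 = -27*0 + 1142/3 = 0 + 1142/3 = 1142/3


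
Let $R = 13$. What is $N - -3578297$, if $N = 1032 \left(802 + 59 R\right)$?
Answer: $5197505$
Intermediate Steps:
$N = 1619208$ ($N = 1032 \left(802 + 59 \cdot 13\right) = 1032 \left(802 + 767\right) = 1032 \cdot 1569 = 1619208$)
$N - -3578297 = 1619208 - -3578297 = 1619208 + 3578297 = 5197505$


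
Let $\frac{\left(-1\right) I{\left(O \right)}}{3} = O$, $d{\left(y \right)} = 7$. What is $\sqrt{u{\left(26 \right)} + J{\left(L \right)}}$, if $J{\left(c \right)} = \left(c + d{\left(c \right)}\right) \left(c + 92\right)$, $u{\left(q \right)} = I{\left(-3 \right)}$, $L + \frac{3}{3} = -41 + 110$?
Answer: $\sqrt{12009} \approx 109.59$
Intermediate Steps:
$L = 68$ ($L = -1 + \left(-41 + 110\right) = -1 + 69 = 68$)
$I{\left(O \right)} = - 3 O$
$u{\left(q \right)} = 9$ ($u{\left(q \right)} = \left(-3\right) \left(-3\right) = 9$)
$J{\left(c \right)} = \left(7 + c\right) \left(92 + c\right)$ ($J{\left(c \right)} = \left(c + 7\right) \left(c + 92\right) = \left(7 + c\right) \left(92 + c\right)$)
$\sqrt{u{\left(26 \right)} + J{\left(L \right)}} = \sqrt{9 + \left(644 + 68^{2} + 99 \cdot 68\right)} = \sqrt{9 + \left(644 + 4624 + 6732\right)} = \sqrt{9 + 12000} = \sqrt{12009}$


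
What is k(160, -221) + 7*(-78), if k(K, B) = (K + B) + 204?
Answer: -403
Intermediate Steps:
k(K, B) = 204 + B + K (k(K, B) = (B + K) + 204 = 204 + B + K)
k(160, -221) + 7*(-78) = (204 - 221 + 160) + 7*(-78) = 143 - 546 = -403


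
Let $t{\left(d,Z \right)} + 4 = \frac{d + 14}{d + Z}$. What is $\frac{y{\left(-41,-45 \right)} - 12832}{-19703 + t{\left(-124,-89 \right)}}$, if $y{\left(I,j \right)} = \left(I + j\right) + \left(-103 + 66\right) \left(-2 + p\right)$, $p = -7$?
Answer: $\frac{2680605}{4197481} \approx 0.63862$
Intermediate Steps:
$t{\left(d,Z \right)} = -4 + \frac{14 + d}{Z + d}$ ($t{\left(d,Z \right)} = -4 + \frac{d + 14}{d + Z} = -4 + \frac{14 + d}{Z + d}$)
$y{\left(I,j \right)} = 333 + I + j$ ($y{\left(I,j \right)} = \left(I + j\right) + \left(-103 + 66\right) \left(-2 - 7\right) = \left(I + j\right) - -333 = \left(I + j\right) + 333 = 333 + I + j$)
$\frac{y{\left(-41,-45 \right)} - 12832}{-19703 + t{\left(-124,-89 \right)}} = \frac{\left(333 - 41 - 45\right) - 12832}{-19703 + \frac{14 - -356 - -372}{-89 - 124}} = \frac{247 - 12832}{-19703 + \frac{14 + 356 + 372}{-213}} = - \frac{12585}{-19703 - \frac{742}{213}} = - \frac{12585}{- \frac{4197481}{213}} = \left(-12585\right) \left(- \frac{213}{4197481}\right) = \frac{2680605}{4197481}$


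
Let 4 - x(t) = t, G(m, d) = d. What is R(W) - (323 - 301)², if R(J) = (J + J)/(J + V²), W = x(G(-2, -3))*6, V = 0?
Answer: -482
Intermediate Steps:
x(t) = 4 - t
W = 42 (W = (4 - 1*(-3))*6 = (4 + 3)*6 = 7*6 = 42)
R(J) = 2 (R(J) = (J + J)/(J + 0²) = (2*J)/(J + 0) = (2*J)/J = 2)
R(W) - (323 - 301)² = 2 - (323 - 301)² = 2 - 1*22² = 2 - 1*484 = 2 - 484 = -482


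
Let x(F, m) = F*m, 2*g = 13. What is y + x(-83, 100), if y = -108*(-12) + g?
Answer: -13995/2 ≈ -6997.5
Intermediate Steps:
g = 13/2 (g = (½)*13 = 13/2 ≈ 6.5000)
y = 2605/2 (y = -108*(-12) + 13/2 = 1296 + 13/2 = 2605/2 ≈ 1302.5)
y + x(-83, 100) = 2605/2 - 83*100 = 2605/2 - 8300 = -13995/2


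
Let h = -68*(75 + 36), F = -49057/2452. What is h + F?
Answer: -18556753/2452 ≈ -7568.0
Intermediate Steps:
F = -49057/2452 (F = -49057*1/2452 = -49057/2452 ≈ -20.007)
h = -7548 (h = -68*111 = -7548)
h + F = -7548 - 49057/2452 = -18556753/2452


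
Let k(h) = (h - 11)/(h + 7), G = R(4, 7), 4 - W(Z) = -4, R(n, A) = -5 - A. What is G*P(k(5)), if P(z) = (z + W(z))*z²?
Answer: -45/2 ≈ -22.500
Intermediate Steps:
W(Z) = 8 (W(Z) = 4 - 1*(-4) = 4 + 4 = 8)
G = -12 (G = -5 - 1*7 = -5 - 7 = -12)
k(h) = (-11 + h)/(7 + h)
P(z) = z²*(8 + z) (P(z) = (z + 8)*z² = (8 + z)*z² = z²*(8 + z))
G*P(k(5)) = -12*((-11 + 5)/(7 + 5))²*(8 + (-11 + 5)/(7 + 5)) = -12*(-6/12)²*(8 - 6/12) = -12*((1/12)*(-6))²*(8 + (1/12)*(-6)) = -12*(-½)²*(8 - ½) = -3*15/2 = -12*15/8 = -45/2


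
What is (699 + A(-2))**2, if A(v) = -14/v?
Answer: 498436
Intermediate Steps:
(699 + A(-2))**2 = (699 - 14/(-2))**2 = (699 - 14*(-1/2))**2 = (699 + 7)**2 = 706**2 = 498436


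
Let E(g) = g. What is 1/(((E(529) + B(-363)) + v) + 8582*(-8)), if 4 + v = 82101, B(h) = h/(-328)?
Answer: 328/4582523 ≈ 7.1576e-5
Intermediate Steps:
B(h) = -h/328 (B(h) = h*(-1/328) = -h/328)
v = 82097 (v = -4 + 82101 = 82097)
1/(((E(529) + B(-363)) + v) + 8582*(-8)) = 1/(((529 - 1/328*(-363)) + 82097) + 8582*(-8)) = 1/(((529 + 363/328) + 82097) - 68656) = 1/((173875/328 + 82097) - 68656) = 1/(27101691/328 - 68656) = 1/(4582523/328) = 328/4582523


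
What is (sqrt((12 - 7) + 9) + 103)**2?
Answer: (103 + sqrt(14))**2 ≈ 11394.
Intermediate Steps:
(sqrt((12 - 7) + 9) + 103)**2 = (sqrt(5 + 9) + 103)**2 = (sqrt(14) + 103)**2 = (103 + sqrt(14))**2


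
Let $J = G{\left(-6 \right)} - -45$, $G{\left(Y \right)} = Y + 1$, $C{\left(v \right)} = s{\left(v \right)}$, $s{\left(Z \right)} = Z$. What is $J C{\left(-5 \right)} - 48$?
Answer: $-248$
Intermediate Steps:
$C{\left(v \right)} = v$
$G{\left(Y \right)} = 1 + Y$
$J = 40$ ($J = \left(1 - 6\right) - -45 = -5 + 45 = 40$)
$J C{\left(-5 \right)} - 48 = 40 \left(-5\right) - 48 = -200 - 48 = -248$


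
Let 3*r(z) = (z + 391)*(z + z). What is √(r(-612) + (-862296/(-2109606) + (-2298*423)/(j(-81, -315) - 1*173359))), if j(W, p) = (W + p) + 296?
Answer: √335409435570117323588220190/60988357859 ≈ 300.29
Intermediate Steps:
j(W, p) = 296 + W + p
r(z) = 2*z*(391 + z)/3 (r(z) = ((z + 391)*(z + z))/3 = ((391 + z)*(2*z))/3 = (2*z*(391 + z))/3 = 2*z*(391 + z)/3)
√(r(-612) + (-862296/(-2109606) + (-2298*423)/(j(-81, -315) - 1*173359))) = √((⅔)*(-612)*(391 - 612) + (-862296/(-2109606) + (-2298*423)/((296 - 81 - 315) - 1*173359))) = √((⅔)*(-612)*(-221) + (-862296*(-1/2109606) - 972054/(-100 - 173359))) = √(90168 + (143716/351601 - 972054/(-173459))) = √(90168 + (143716/351601 - 972054*(-1/173459))) = √(90168 + (143716/351601 + 972054/173459)) = √(90168 + 366703992098/60988357859) = √(5499564955422410/60988357859) = √335409435570117323588220190/60988357859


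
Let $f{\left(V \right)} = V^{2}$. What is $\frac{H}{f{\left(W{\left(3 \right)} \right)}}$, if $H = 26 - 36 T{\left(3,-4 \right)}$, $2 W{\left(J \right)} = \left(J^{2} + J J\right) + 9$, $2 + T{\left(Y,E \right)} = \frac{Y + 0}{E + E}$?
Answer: $\frac{446}{729} \approx 0.6118$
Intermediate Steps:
$T{\left(Y,E \right)} = -2 + \frac{Y}{2 E}$ ($T{\left(Y,E \right)} = -2 + \frac{Y + 0}{E + E} = -2 + \frac{Y}{2 E}$)
$W{\left(J \right)} = \frac{9}{2} + J^{2}$ ($W{\left(J \right)} = \frac{\left(J^{2} + J J\right) + 9}{2} = \frac{\left(J^{2} + J^{2}\right) + 9}{2} = \frac{2 J^{2} + 9}{2} = \frac{9 + 2 J^{2}}{2} = \frac{9}{2} + J^{2}$)
$H = \frac{223}{2}$ ($H = 26 - 36 \left(-2 + \frac{1}{2} \cdot 3 \frac{1}{-4}\right) = 26 - 36 \left(-2 + \frac{1}{2} \cdot 3 \left(- \frac{1}{4}\right)\right) = 26 - 36 \left(-2 - \frac{3}{8}\right) = 26 - - \frac{171}{2} = 26 + \frac{171}{2} = \frac{223}{2} \approx 111.5$)
$\frac{H}{f{\left(W{\left(3 \right)} \right)}} = \frac{223}{2 \left(\frac{9}{2} + 3^{2}\right)^{2}} = \frac{223}{2 \left(\frac{9}{2} + 9\right)^{2}} = \frac{223}{2 \left(\frac{27}{2}\right)^{2}} = \frac{223}{2 \cdot \frac{729}{4}} = \frac{223}{2} \cdot \frac{4}{729} = \frac{446}{729}$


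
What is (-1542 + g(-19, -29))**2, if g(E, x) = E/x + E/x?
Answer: 1996302400/841 ≈ 2.3737e+6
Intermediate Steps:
g(E, x) = 2*E/x
(-1542 + g(-19, -29))**2 = (-1542 + 2*(-19)/(-29))**2 = (-1542 + 2*(-19)*(-1/29))**2 = (-1542 + 38/29)**2 = (-44680/29)**2 = 1996302400/841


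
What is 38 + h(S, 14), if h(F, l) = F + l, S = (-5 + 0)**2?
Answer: 77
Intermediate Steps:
S = 25 (S = (-5)**2 = 25)
38 + h(S, 14) = 38 + (25 + 14) = 38 + 39 = 77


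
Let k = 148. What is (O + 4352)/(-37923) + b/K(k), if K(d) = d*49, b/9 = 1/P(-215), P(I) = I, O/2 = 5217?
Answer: -23054376787/59128783140 ≈ -0.38990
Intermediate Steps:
O = 10434 (O = 2*5217 = 10434)
b = -9/215 (b = 9/(-215) = 9*(-1/215) = -9/215 ≈ -0.041860)
K(d) = 49*d
(O + 4352)/(-37923) + b/K(k) = (10434 + 4352)/(-37923) - 9/(215*(49*148)) = 14786*(-1/37923) - 9/215/7252 = -14786/37923 - 9/215*1/7252 = -14786/37923 - 9/1559180 = -23054376787/59128783140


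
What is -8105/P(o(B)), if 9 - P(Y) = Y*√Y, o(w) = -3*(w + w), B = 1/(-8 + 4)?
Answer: -64840/69 - 16210*√6/207 ≈ -1131.5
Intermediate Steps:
B = -¼ (B = 1/(-4) = -¼ ≈ -0.25000)
o(w) = -6*w
P(Y) = 9 - Y^(3/2) (P(Y) = 9 - Y*√Y = 9 - Y^(3/2))
-8105/P(o(B)) = -8105/(9 - (-6*(-¼))^(3/2)) = -8105/(9 - (3/2)^(3/2)) = -8105/(9 - 3*√6/4)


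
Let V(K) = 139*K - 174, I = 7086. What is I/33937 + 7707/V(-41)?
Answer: -31419483/28473143 ≈ -1.1035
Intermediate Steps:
V(K) = -174 + 139*K
I/33937 + 7707/V(-41) = 7086/33937 + 7707/(-174 + 139*(-41)) = 7086*(1/33937) + 7707/(-174 - 5699) = 7086/33937 + 7707/(-5873) = 7086/33937 + 7707*(-1/5873) = 7086/33937 - 1101/839 = -31419483/28473143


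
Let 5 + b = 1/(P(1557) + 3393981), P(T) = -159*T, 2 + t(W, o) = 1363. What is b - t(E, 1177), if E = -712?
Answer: -4298006987/3146418 ≈ -1366.0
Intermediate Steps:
t(W, o) = 1361 (t(W, o) = -2 + 1363 = 1361)
b = -15732089/3146418 (b = -5 + 1/(-159*1557 + 3393981) = -5 + 1/(-247563 + 3393981) = -5 + 1/3146418 = -15732089/3146418 ≈ -5.0000)
b - t(E, 1177) = -15732089/3146418 - 1*1361 = -15732089/3146418 - 1361 = -4298006987/3146418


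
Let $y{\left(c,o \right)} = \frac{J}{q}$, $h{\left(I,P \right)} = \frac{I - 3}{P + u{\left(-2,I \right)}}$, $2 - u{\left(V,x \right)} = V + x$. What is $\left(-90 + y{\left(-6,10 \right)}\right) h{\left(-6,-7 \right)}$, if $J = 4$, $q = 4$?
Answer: $267$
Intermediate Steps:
$u{\left(V,x \right)} = 2 - V - x$ ($u{\left(V,x \right)} = 2 - \left(V + x\right) = 2 - V - x$)
$h{\left(I,P \right)} = \frac{-3 + I}{4 + P - I}$ ($h{\left(I,P \right)} = \frac{I - 3}{P - \left(-4 + I\right)} = \frac{-3 + I}{P + \left(2 + 2 - I\right)} = \frac{-3 + I}{P - \left(-4 + I\right)} = \frac{-3 + I}{4 + P - I}$)
$y{\left(c,o \right)} = 1$ ($y{\left(c,o \right)} = \frac{4}{4} = 4 \cdot \frac{1}{4} = 1$)
$\left(-90 + y{\left(-6,10 \right)}\right) h{\left(-6,-7 \right)} = \left(-90 + 1\right) \frac{-3 - 6}{4 - 7 - -6} = - 89 \frac{1}{4 - 7 + 6} \left(-9\right) = - 89 \cdot \frac{1}{3} \left(-9\right) = \left(-89\right) \left(-3\right) = 267$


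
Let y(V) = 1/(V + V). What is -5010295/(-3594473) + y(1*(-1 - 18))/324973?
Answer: 61871999092857/44388053620702 ≈ 1.3939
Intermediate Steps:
y(V) = 1/(2*V)
-5010295/(-3594473) + y(1*(-1 - 18))/324973 = -5010295/(-3594473) + (1/(2*((1*(-1 - 18)))))/324973 = -5010295*(-1/3594473) + (1/(2*((1*(-19)))))*(1/324973) = 5010295/3594473 + ((½)/(-19))*(1/324973) = 5010295/3594473 + ((½)*(-1/19))*(1/324973) = 5010295/3594473 - 1/38*1/324973 = 5010295/3594473 - 1/12348974 = 61871999092857/44388053620702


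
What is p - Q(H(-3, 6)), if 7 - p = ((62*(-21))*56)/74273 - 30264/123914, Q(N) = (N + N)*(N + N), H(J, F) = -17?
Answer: -5281749060069/4601732261 ≈ -1147.8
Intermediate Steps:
Q(N) = 4*N² (Q(N) = (2*N)*(2*N) = 4*N²)
p = 37853433647/4601732261 (p = 7 - (((62*(-21))*56)/74273 - 30264/123914) = 7 - (-1302*56*(1/74273) - 30264*1/123914) = 7 - (-72912*1/74273 - 15132/61957) = 7 - (-72912/74273 - 15132/61957) = 7 - 1*(-5641307820/4601732261) = 7 + 5641307820/4601732261 = 37853433647/4601732261 ≈ 8.2259)
p - Q(H(-3, 6)) = 37853433647/4601732261 - 4*(-17)² = 37853433647/4601732261 - 4*289 = 37853433647/4601732261 - 1*1156 = 37853433647/4601732261 - 1156 = -5281749060069/4601732261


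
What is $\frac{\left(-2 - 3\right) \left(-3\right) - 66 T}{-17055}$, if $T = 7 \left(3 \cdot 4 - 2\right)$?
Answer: $\frac{307}{1137} \approx 0.27001$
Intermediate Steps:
$T = 70$ ($T = 7 \left(12 - 2\right) = 7 \cdot 10 = 70$)
$\frac{\left(-2 - 3\right) \left(-3\right) - 66 T}{-17055} = \frac{\left(-2 - 3\right) \left(-3\right) - 4620}{-17055} = \left(\left(-5\right) \left(-3\right) - 4620\right) \left(- \frac{1}{17055}\right) = \left(15 - 4620\right) \left(- \frac{1}{17055}\right) = \left(-4605\right) \left(- \frac{1}{17055}\right) = \frac{307}{1137}$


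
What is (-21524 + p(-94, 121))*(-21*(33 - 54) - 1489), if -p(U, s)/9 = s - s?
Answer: 22557152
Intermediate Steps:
p(U, s) = 0 (p(U, s) = -9*(s - s) = -9*0 = 0)
(-21524 + p(-94, 121))*(-21*(33 - 54) - 1489) = (-21524 + 0)*(-21*(33 - 54) - 1489) = -21524*(-21*(-21) - 1489) = -21524*(441 - 1489) = -21524*(-1048) = 22557152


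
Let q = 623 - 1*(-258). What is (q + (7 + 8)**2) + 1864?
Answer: 2970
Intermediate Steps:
q = 881 (q = 623 + 258 = 881)
(q + (7 + 8)**2) + 1864 = (881 + (7 + 8)**2) + 1864 = (881 + 15**2) + 1864 = (881 + 225) + 1864 = 1106 + 1864 = 2970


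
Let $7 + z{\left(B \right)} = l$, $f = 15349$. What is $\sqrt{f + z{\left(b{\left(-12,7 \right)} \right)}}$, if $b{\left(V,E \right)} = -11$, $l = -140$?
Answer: $\sqrt{15202} \approx 123.3$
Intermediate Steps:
$z{\left(B \right)} = -147$ ($z{\left(B \right)} = -7 - 140 = -147$)
$\sqrt{f + z{\left(b{\left(-12,7 \right)} \right)}} = \sqrt{15349 - 147} = \sqrt{15202}$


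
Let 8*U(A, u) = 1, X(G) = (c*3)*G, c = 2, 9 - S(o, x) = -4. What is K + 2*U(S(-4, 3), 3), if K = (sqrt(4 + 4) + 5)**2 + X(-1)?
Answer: 109/4 + 20*sqrt(2) ≈ 55.534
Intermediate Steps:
S(o, x) = 13 (S(o, x) = 9 - 1*(-4) = 9 + 4 = 13)
X(G) = 6*G (X(G) = (2*3)*G = 6*G)
K = -6 + (5 + 2*sqrt(2))**2 (K = (sqrt(4 + 4) + 5)**2 + 6*(-1) = (sqrt(8) + 5)**2 - 6 = (2*sqrt(2) + 5)**2 - 6 = (5 + 2*sqrt(2))**2 - 6 = -6 + (5 + 2*sqrt(2))**2 ≈ 55.284)
U(A, u) = 1/8 (U(A, u) = (1/8)*1 = 1/8)
K + 2*U(S(-4, 3), 3) = (27 + 20*sqrt(2)) + 2*(1/8) = (27 + 20*sqrt(2)) + 1/4 = 109/4 + 20*sqrt(2)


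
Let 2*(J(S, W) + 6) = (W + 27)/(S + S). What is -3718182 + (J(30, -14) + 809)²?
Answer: -44254065671/14400 ≈ -3.0732e+6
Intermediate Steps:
J(S, W) = -6 + (27 + W)/(4*S) (J(S, W) = -6 + ((W + 27)/(S + S))/2 = -6 + ((27 + W)/((2*S)))/2 = -6 + ((27 + W)*(1/(2*S)))/2 = -6 + ((27 + W)/(2*S))/2 = -6 + (27 + W)/(4*S))
-3718182 + (J(30, -14) + 809)² = -3718182 + ((¼)*(27 - 14 - 24*30)/30 + 809)² = -3718182 + ((¼)*(1/30)*(27 - 14 - 720) + 809)² = -3718182 + ((¼)*(1/30)*(-707) + 809)² = -3718182 + (-707/120 + 809)² = -3718182 + (96373/120)² = -3718182 + 9287755129/14400 = -44254065671/14400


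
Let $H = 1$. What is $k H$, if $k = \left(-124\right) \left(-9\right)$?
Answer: $1116$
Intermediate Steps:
$k = 1116$
$k H = 1116 \cdot 1 = 1116$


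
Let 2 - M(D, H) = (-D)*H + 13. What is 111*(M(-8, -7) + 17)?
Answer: 6882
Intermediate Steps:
M(D, H) = -11 + D*H (M(D, H) = 2 - ((-D)*H + 13) = 2 - (-D*H + 13) = 2 - (13 - D*H) = 2 + (-13 + D*H) = -11 + D*H)
111*(M(-8, -7) + 17) = 111*((-11 - 8*(-7)) + 17) = 111*((-11 + 56) + 17) = 111*(45 + 17) = 111*62 = 6882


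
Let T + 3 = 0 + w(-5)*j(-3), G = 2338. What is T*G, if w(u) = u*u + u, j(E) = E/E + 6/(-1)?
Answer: -240814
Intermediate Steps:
j(E) = -5 (j(E) = 1 + 6*(-1) = 1 - 6 = -5)
w(u) = u + u**2 (w(u) = u**2 + u = u + u**2)
T = -103 (T = -3 + (0 - 5*(1 - 5)*(-5)) = -3 + (0 - 5*(-4)*(-5)) = -3 + (0 + 20*(-5)) = -3 + (0 - 100) = -3 - 100 = -103)
T*G = -103*2338 = -240814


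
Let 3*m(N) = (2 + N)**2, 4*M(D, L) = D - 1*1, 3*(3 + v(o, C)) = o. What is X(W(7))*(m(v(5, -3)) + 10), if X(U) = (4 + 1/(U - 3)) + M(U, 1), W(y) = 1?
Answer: 959/27 ≈ 35.518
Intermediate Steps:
v(o, C) = -3 + o/3
M(D, L) = -1/4 + D/4 (M(D, L) = (D - 1*1)/4 = (D - 1)/4 = (-1 + D)/4 = -1/4 + D/4)
m(N) = (2 + N)**2/3
X(U) = 15/4 + 1/(-3 + U) + U/4 (X(U) = (4 + 1/(U - 3)) + (-1/4 + U/4) = (4 + 1/(-3 + U)) + (-1/4 + U/4) = 15/4 + 1/(-3 + U) + U/4)
X(W(7))*(m(v(5, -3)) + 10) = ((-41 + 1**2 + 12*1)/(4*(-3 + 1)))*((2 + (-3 + (1/3)*5))**2/3 + 10) = ((1/4)*(-41 + 1 + 12)/(-2))*((2 + (-3 + 5/3))**2/3 + 10) = ((1/4)*(-1/2)*(-28))*((2 - 4/3)**2/3 + 10) = 7*((2/3)**2/3 + 10)/2 = 7*((1/3)*(4/9) + 10)/2 = 7*(4/27 + 10)/2 = (7/2)*(274/27) = 959/27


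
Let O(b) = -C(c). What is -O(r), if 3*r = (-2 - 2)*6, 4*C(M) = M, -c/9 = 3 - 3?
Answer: 0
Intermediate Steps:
c = 0 (c = -9*(3 - 3) = -9*0 = 0)
C(M) = M/4
r = -8 (r = ((-2 - 2)*6)/3 = (-4*6)/3 = (⅓)*(-24) = -8)
O(b) = 0 (O(b) = -0/4 = -1*0 = 0)
-O(r) = -1*0 = 0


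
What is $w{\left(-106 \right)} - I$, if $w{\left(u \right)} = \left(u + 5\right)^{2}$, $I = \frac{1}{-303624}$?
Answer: $\frac{3097268425}{303624} \approx 10201.0$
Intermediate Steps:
$I = - \frac{1}{303624} \approx -3.2935 \cdot 10^{-6}$
$w{\left(u \right)} = \left(5 + u\right)^{2}$
$w{\left(-106 \right)} - I = \left(5 - 106\right)^{2} - - \frac{1}{303624} = \left(-101\right)^{2} + \frac{1}{303624} = 10201 + \frac{1}{303624} = \frac{3097268425}{303624}$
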